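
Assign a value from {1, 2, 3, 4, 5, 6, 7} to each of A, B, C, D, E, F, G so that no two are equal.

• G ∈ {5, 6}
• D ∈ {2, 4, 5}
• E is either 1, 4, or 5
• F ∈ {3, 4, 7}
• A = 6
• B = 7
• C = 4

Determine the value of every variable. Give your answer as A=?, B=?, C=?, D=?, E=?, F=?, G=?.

A=6, B=7, C=4, D=2, E=1, F=3, G=5

A's domain is down to {6}, so A = 6. So G can't be 6.
B's domain is down to {7}, so B = 7. Remove 7 from F.
That leaves C = 4. Strike 4 from D, E, F.
F has just one choice, so F = 3.
G has just one choice, so G = 5. Eliminate 5 elsewhere: D, E.
D's domain is down to {2}, so D = 2.
E must be 1 (only option left).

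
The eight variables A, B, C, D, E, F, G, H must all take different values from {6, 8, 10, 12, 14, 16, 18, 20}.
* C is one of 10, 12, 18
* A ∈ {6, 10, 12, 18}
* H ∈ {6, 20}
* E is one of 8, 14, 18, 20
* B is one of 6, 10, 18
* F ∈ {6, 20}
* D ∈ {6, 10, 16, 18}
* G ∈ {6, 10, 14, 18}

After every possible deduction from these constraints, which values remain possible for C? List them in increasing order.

10, 12, 18

The 8 variables together cover exactly {6, 8, 10, 12, 14, 16, 18, 20} — 8 values for 8 variables — and 8 appears only in E's list, so E = 8.
The 7 still-open variables together cover exactly {6, 10, 12, 14, 16, 18, 20} — 7 values for 7 variables — and 14 appears only in G's list, so G = 14.
Among the 6 still-open variables, 16 fits only D (and all 6 values in {6, 10, 12, 16, 18, 20} must be used), so D = 16.
F and H share exactly the 2 values {6, 20}; by pigeonhole those values go to them, so strike 6, 20 from A, B.
No further eliminations apply; C can still be any of 10, 12, 18.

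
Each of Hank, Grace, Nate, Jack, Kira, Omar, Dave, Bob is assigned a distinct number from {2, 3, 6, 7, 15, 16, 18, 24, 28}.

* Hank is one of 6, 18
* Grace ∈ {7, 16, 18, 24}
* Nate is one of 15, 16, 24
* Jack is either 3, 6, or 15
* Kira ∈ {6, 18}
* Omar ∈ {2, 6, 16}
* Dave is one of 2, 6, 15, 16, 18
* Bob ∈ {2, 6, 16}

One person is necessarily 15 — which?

Dave

The 8 variables draw from only 8 values {2, 3, 6, 7, 15, 16, 18, 24}, so each is used; only Jack can be 3, hence Jack = 3.
Among the 7 still-open variables, 7 fits only Grace (and all 7 values in {2, 6, 7, 15, 16, 18, 24} must be used), so Grace = 7.
The 6 still-open variables together cover exactly {2, 6, 15, 16, 18, 24} — 6 values for 6 variables — and 24 appears only in Nate's list, so Nate = 24.
Among the 5 still-open variables, 15 fits only Dave (and all 5 values in {2, 6, 15, 16, 18} must be used), so Dave = 15.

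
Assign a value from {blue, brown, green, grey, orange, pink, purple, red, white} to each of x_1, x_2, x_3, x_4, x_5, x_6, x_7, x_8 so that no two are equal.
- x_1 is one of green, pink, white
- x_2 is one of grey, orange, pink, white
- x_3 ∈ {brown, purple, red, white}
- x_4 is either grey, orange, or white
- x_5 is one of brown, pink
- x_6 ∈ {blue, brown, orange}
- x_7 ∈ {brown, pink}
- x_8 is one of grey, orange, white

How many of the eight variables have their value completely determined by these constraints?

2

x_5 and x_7 share exactly the 2 values {brown, pink}; by pigeonhole those values go to them, so strike brown, pink from x_1, x_2, x_3, x_6.
The 3 variables x_2, x_4, x_8 are confined to {grey, orange, white}, which locks those values in; drop them from x_1, x_3, x_6.
x_1 has just one choice, so x_1 = green.
x_6's domain is down to {blue}, so x_6 = blue.
Determined: x_1=green, x_6=blue. The other variables each still have more than one consistent value. That makes 2.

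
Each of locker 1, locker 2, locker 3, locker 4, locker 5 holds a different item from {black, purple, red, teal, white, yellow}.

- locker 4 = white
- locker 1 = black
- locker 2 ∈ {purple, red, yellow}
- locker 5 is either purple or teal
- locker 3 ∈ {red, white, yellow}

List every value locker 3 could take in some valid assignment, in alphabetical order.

locker 1 has just one choice, so locker 1 = black.
That leaves locker 4 = white. Remove white from locker 3.
No further eliminations apply; locker 3 can still be any of red, yellow.

red, yellow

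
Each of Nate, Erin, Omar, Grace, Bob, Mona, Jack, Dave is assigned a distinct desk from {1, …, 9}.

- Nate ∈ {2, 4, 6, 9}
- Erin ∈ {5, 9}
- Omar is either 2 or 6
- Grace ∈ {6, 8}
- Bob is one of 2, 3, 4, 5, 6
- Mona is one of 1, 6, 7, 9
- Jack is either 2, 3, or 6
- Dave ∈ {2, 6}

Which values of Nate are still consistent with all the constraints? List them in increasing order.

Omar and Dave share exactly the 2 values {2, 6}; by pigeonhole those values go to them, so strike 2, 6 from Nate, Grace, Bob, Mona, Jack.
That leaves Grace = 8.
Jack has just one choice, so Jack = 3. Strike 3 from Bob.
Nate, Erin, Bob share exactly the 3 values {4, 5, 9}; by pigeonhole those values go to them, so strike 4, 5, 9 from Mona.
No further eliminations apply; Nate can still be any of 4, 9.

4, 9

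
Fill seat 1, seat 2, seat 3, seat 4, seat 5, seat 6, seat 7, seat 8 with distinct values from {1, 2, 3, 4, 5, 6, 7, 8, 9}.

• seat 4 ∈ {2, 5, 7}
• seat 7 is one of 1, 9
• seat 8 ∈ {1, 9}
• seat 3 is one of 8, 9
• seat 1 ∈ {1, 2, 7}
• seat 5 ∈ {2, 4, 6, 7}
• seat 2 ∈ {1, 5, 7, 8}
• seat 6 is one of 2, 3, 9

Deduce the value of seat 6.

3

seat 7 and seat 8 share exactly the 2 values {1, 9}; by pigeonhole those values go to them, so strike 1, 9 from seat 1, seat 2, seat 3, seat 6.
seat 3's domain is down to {8}, so seat 3 = 8. Remove 8 from seat 2.
seat 1, seat 2, seat 4 between them cover only {2, 5, 7} — a naked triple. Remove those values from seat 5, seat 6.
So seat 6 = 3.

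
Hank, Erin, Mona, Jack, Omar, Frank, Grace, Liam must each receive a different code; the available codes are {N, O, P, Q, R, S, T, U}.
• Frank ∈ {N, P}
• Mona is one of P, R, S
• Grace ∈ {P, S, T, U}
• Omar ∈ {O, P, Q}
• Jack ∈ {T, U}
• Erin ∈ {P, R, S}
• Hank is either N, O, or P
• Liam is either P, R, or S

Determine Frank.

N

The 8 variables draw from only 8 values {N, O, P, Q, R, S, T, U}, so each is used; only Omar can be Q, hence Omar = Q.
The 7 still-open variables draw from only 7 values {N, O, P, R, S, T, U}, so each is used; only Hank can be O, hence Hank = O.
Among the 6 still-open variables, N fits only Frank (and all 6 values in {N, P, R, S, T, U} must be used), so Frank = N.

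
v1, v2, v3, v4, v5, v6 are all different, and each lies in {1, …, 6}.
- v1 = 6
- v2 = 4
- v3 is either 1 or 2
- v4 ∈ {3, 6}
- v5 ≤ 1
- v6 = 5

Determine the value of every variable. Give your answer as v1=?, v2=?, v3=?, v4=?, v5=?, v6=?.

v1=6, v2=4, v3=2, v4=3, v5=1, v6=5

v1 must be 6 (only option left). Eliminate 6 elsewhere: v4.
That leaves v2 = 4.
That leaves v4 = 3.
That leaves v5 = 1. So v3 can't be 1.
That leaves v6 = 5.
v3 has just one choice, so v3 = 2.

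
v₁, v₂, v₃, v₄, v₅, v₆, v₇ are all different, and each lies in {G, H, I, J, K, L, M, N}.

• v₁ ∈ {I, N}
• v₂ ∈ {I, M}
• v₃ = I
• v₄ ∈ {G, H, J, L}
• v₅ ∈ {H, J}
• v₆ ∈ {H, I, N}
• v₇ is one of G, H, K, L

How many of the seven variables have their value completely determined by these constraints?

v₃'s domain is down to {I}, so v₃ = I. Remove I from v₁, v₂, v₆.
v₁ has just one choice, so v₁ = N. Strike N from v₆.
That leaves v₂ = M.
v₆ has just one choice, so v₆ = H. So v₄, v₅, v₇ can't be H.
v₅ has just one choice, so v₅ = J. Strike J from v₄.
Determined: v₁=N, v₂=M, v₃=I, v₅=J, v₆=H. The other variables each still have more than one consistent value. That makes 5.

5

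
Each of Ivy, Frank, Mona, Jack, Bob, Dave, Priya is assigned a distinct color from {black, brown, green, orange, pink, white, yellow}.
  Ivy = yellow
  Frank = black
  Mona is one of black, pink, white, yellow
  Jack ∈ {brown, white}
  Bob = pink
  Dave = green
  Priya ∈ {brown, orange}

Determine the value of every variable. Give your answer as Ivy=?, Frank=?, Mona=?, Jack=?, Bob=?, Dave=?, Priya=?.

Ivy's domain is down to {yellow}, so Ivy = yellow. Remove yellow from Mona.
Frank's domain is down to {black}, so Frank = black. Strike black from Mona.
Bob must be pink (only option left). Remove pink from Mona.
That leaves Dave = green.
Mona's domain is down to {white}, so Mona = white. Remove white from Jack.
Jack's domain is down to {brown}, so Jack = brown. Eliminate brown elsewhere: Priya.
Priya has just one choice, so Priya = orange.

Ivy=yellow, Frank=black, Mona=white, Jack=brown, Bob=pink, Dave=green, Priya=orange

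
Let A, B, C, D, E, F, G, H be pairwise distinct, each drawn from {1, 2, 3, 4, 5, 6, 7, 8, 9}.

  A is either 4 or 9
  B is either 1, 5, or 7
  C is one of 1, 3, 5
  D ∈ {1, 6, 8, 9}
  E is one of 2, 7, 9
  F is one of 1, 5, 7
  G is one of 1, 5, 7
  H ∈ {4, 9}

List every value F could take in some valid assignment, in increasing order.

A and H between them cover only {4, 9} — a naked pair. Remove those values from D, E.
The 3 variables B, F, G are confined to {1, 5, 7}, which locks those values in; drop them from C, D, E.
That leaves C = 3.
E has just one choice, so E = 2.
No further eliminations apply; F can still be any of 1, 5, 7.

1, 5, 7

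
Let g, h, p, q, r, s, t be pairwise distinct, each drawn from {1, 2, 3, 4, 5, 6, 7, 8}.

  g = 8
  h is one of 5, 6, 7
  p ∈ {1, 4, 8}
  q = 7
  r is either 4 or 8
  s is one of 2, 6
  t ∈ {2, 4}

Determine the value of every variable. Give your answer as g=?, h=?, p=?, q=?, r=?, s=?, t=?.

g must be 8 (only option left). Strike 8 from p, r.
q has just one choice, so q = 7. Remove 7 from h.
That leaves r = 4. Remove 4 from p, t.
That leaves t = 2. Remove 2 from s.
That leaves p = 1.
s must be 6 (only option left). Strike 6 from h.
That leaves h = 5.

g=8, h=5, p=1, q=7, r=4, s=6, t=2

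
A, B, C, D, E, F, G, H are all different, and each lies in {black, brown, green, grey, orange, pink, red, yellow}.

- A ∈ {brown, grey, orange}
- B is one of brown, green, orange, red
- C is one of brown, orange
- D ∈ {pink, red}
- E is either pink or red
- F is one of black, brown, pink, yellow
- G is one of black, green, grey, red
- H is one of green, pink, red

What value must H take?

The 8 variables together cover exactly {black, brown, green, grey, orange, pink, red, yellow} — 8 values for 8 variables — and yellow appears only in F's list, so F = yellow.
The 7 still-open variables together cover exactly {black, brown, green, grey, orange, pink, red} — 7 values for 7 variables — and black appears only in G's list, so G = black.
Among the 6 still-open variables, grey fits only A (and all 6 values in {brown, green, grey, orange, pink, red} must be used), so A = grey.
D and E share exactly the 2 values {pink, red}; by pigeonhole those values go to them, so strike pink, red from B, H.
So H = green.

green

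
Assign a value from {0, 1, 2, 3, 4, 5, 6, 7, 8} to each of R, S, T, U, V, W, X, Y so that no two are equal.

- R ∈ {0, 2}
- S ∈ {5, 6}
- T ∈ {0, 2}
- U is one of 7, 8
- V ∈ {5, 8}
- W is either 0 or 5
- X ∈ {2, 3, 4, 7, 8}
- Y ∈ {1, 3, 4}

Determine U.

7

R and T share exactly the 2 values {0, 2}; by pigeonhole those values go to them, so strike 0, 2 from W, X.
That leaves W = 5. Eliminate 5 elsewhere: S, V.
S must be 6 (only option left).
V must be 8 (only option left). Eliminate 8 elsewhere: U, X.
So U = 7.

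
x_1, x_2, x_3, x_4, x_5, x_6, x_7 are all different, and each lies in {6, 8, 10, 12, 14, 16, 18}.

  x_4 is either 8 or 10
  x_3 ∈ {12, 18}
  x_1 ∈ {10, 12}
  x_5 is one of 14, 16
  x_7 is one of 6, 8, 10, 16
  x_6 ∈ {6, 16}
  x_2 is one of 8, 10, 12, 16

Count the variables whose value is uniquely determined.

The 7 variables draw from only 7 values {6, 8, 10, 12, 14, 16, 18}, so each is used; only x_5 can be 14, hence x_5 = 14.
The 6 still-open variables together cover exactly {6, 8, 10, 12, 16, 18} — 6 values for 6 variables — and 18 appears only in x_3's list, so x_3 = 18.
Determined: x_3=18, x_5=14. The other variables each still have more than one consistent value. That makes 2.

2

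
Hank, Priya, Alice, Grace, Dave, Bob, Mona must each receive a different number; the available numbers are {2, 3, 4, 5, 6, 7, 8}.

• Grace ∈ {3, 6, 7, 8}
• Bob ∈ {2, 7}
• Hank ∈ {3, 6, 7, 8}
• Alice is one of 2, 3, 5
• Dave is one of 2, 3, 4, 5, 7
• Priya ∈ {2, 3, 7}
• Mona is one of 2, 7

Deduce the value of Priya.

The 7 variables together cover exactly {2, 3, 4, 5, 6, 7, 8} — 7 values for 7 variables — and 4 appears only in Dave's list, so Dave = 4.
The 6 still-open variables together cover exactly {2, 3, 5, 6, 7, 8} — 6 values for 6 variables — and 5 appears only in Alice's list, so Alice = 5.
The 2 variables Bob and Mona are confined to {2, 7}, which locks those values in; drop them from Hank, Priya, Grace.
So Priya = 3.

3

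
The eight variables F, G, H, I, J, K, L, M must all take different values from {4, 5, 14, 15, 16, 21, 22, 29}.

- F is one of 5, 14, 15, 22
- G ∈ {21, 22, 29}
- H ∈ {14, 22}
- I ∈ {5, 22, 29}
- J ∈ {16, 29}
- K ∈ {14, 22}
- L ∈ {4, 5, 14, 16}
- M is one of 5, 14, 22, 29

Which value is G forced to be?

21

The 8 variables draw from only 8 values {4, 5, 14, 15, 16, 21, 22, 29}, so each is used; only L can be 4, hence L = 4.
The 7 still-open variables together cover exactly {5, 14, 15, 16, 21, 22, 29} — 7 values for 7 variables — and 15 appears only in F's list, so F = 15.
The 6 still-open variables draw from only 6 values {5, 14, 16, 21, 22, 29}, so each is used; only J can be 16, hence J = 16.
The 5 still-open variables draw from only 5 values {5, 14, 21, 22, 29}, so each is used; only G can be 21, hence G = 21.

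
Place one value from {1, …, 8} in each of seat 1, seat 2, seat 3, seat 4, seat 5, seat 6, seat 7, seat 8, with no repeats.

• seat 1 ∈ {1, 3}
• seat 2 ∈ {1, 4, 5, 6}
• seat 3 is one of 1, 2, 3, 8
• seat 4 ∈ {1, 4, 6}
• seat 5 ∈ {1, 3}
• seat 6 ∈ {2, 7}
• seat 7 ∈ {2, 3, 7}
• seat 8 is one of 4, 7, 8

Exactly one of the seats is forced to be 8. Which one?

seat 3

The 8 variables draw from only 8 values {1, 2, 3, 4, 5, 6, 7, 8}, so each is used; only seat 2 can be 5, hence seat 2 = 5.
The 7 still-open variables together cover exactly {1, 2, 3, 4, 6, 7, 8} — 7 values for 7 variables — and 6 appears only in seat 4's list, so seat 4 = 6.
The 6 still-open variables together cover exactly {1, 2, 3, 4, 7, 8} — 6 values for 6 variables — and 4 appears only in seat 8's list, so seat 8 = 4.
The 5 still-open variables draw from only 5 values {1, 2, 3, 7, 8}, so each is used; only seat 3 can be 8, hence seat 3 = 8.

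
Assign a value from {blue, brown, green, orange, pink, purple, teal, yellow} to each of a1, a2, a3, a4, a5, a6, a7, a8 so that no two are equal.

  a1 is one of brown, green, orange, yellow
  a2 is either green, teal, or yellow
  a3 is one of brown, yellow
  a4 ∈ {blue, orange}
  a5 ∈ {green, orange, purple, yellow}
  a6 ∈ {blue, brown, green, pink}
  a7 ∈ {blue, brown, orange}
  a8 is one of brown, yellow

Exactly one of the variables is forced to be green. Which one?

a1

Among the 8 variables, pink fits only a6 (and all 8 values in {blue, brown, green, orange, pink, purple, teal, yellow} must be used), so a6 = pink.
The 7 still-open variables together cover exactly {blue, brown, green, orange, purple, teal, yellow} — 7 values for 7 variables — and purple appears only in a5's list, so a5 = purple.
The 6 still-open variables together cover exactly {blue, brown, green, orange, teal, yellow} — 6 values for 6 variables — and teal appears only in a2's list, so a2 = teal.
Among the 5 still-open variables, green fits only a1 (and all 5 values in {blue, brown, green, orange, yellow} must be used), so a1 = green.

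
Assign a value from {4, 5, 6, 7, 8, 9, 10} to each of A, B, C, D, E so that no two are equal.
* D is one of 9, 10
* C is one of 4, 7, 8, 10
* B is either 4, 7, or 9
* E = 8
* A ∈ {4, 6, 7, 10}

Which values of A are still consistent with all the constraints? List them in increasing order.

E has just one choice, so E = 8. Remove 8 from C.
No further eliminations apply; A can still be any of 4, 6, 7, 10.

4, 6, 7, 10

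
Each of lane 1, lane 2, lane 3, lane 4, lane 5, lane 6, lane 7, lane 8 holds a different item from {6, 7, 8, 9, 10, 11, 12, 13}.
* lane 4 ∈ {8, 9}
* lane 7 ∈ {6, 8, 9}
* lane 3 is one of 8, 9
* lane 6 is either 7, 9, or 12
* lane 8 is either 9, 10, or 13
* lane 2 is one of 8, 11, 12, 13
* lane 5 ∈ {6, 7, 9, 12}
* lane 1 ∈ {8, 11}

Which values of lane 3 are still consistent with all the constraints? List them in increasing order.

Among the 8 variables, 10 fits only lane 8 (and all 8 values in {6, 7, 8, 9, 10, 11, 12, 13} must be used), so lane 8 = 10.
The 7 still-open variables together cover exactly {6, 7, 8, 9, 11, 12, 13} — 7 values for 7 variables — and 13 appears only in lane 2's list, so lane 2 = 13.
The 6 still-open variables draw from only 6 values {6, 7, 8, 9, 11, 12}, so each is used; only lane 1 can be 11, hence lane 1 = 11.
lane 3 and lane 4 between them cover only {8, 9} — a naked pair. Remove those values from lane 5, lane 6, lane 7.
lane 7 has just one choice, so lane 7 = 6. Eliminate 6 elsewhere: lane 5.
No further eliminations apply; lane 3 can still be any of 8, 9.

8, 9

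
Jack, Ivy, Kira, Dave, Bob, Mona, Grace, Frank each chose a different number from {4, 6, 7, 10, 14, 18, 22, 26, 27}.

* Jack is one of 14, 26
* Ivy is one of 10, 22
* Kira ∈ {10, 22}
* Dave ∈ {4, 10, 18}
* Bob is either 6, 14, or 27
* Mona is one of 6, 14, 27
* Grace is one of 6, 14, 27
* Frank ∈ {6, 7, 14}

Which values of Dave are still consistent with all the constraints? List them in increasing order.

4, 18

The 2 variables Ivy and Kira are confined to {10, 22}, which locks those values in; drop them from Dave.
Bob, Mona, Grace share exactly the 3 values {6, 14, 27}; by pigeonhole those values go to them, so strike 6, 14, 27 from Jack, Frank.
Jack must be 26 (only option left).
Frank must be 7 (only option left).
No further eliminations apply; Dave can still be any of 4, 18.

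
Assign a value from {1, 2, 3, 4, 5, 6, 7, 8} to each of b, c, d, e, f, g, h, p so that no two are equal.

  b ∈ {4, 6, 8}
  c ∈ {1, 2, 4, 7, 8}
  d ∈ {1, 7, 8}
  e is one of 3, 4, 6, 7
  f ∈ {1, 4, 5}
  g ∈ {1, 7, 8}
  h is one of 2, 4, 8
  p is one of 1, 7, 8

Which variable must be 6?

The 8 variables together cover exactly {1, 2, 3, 4, 5, 6, 7, 8} — 8 values for 8 variables — and 3 appears only in e's list, so e = 3.
The 7 still-open variables draw from only 7 values {1, 2, 4, 5, 6, 7, 8}, so each is used; only f can be 5, hence f = 5.
The 6 still-open variables draw from only 6 values {1, 2, 4, 6, 7, 8}, so each is used; only b can be 6, hence b = 6.

b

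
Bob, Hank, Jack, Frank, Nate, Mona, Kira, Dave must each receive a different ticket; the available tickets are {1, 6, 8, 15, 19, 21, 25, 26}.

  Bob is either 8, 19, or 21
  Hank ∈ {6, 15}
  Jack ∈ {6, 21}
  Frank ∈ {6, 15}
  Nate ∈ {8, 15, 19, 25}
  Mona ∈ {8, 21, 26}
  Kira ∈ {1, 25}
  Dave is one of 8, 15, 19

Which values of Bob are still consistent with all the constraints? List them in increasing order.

The 8 variables draw from only 8 values {1, 6, 8, 15, 19, 21, 25, 26}, so each is used; only Kira can be 1, hence Kira = 1.
The 7 still-open variables draw from only 7 values {6, 8, 15, 19, 21, 25, 26}, so each is used; only Nate can be 25, hence Nate = 25.
Among the 6 still-open variables, 26 fits only Mona (and all 6 values in {6, 8, 15, 19, 21, 26} must be used), so Mona = 26.
Hank and Frank share exactly the 2 values {6, 15}; by pigeonhole those values go to them, so strike 6, 15 from Jack, Dave.
Jack's domain is down to {21}, so Jack = 21. Strike 21 from Bob.
No further eliminations apply; Bob can still be any of 8, 19.

8, 19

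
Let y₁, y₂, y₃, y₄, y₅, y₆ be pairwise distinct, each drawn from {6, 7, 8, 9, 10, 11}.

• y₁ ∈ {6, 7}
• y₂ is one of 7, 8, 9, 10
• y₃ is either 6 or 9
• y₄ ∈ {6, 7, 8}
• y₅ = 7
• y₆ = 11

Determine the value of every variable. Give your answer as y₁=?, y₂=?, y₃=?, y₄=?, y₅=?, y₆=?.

y₅'s domain is down to {7}, so y₅ = 7. Eliminate 7 elsewhere: y₁, y₂, y₄.
y₆'s domain is down to {11}, so y₆ = 11.
y₁'s domain is down to {6}, so y₁ = 6. Remove 6 from y₃, y₄.
y₃ has just one choice, so y₃ = 9. Strike 9 from y₂.
y₄ has just one choice, so y₄ = 8. Strike 8 from y₂.
y₂'s domain is down to {10}, so y₂ = 10.

y₁=6, y₂=10, y₃=9, y₄=8, y₅=7, y₆=11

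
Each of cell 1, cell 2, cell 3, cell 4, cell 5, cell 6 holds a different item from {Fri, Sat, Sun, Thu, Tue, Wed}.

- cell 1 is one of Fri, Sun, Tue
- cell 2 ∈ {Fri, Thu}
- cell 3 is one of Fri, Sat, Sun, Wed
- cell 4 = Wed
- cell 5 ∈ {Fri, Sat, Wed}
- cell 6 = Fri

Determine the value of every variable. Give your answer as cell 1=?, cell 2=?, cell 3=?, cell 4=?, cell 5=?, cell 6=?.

cell 4's domain is down to {Wed}, so cell 4 = Wed. So cell 3, cell 5 can't be Wed.
That leaves cell 6 = Fri. Remove Fri from cell 1, cell 2, cell 3, cell 5.
cell 2 has just one choice, so cell 2 = Thu.
That leaves cell 5 = Sat. Remove Sat from cell 3.
cell 3 must be Sun (only option left). Remove Sun from cell 1.
cell 1 must be Tue (only option left).

cell 1=Tue, cell 2=Thu, cell 3=Sun, cell 4=Wed, cell 5=Sat, cell 6=Fri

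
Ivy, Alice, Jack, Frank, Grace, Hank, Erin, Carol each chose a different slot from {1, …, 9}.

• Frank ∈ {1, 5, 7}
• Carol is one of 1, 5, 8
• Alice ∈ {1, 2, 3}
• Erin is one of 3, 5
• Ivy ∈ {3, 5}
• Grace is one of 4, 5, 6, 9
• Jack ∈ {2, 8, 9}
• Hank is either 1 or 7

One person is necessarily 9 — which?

Ivy and Erin between them cover only {3, 5} — a naked pair. Remove those values from Alice, Frank, Grace, Carol.
The 2 variables Frank and Hank are confined to {1, 7}, which locks those values in; drop them from Alice, Carol.
That leaves Alice = 2. Remove 2 from Jack.
Carol must be 8 (only option left). Eliminate 8 elsewhere: Jack.
So 9 goes to Jack.

Jack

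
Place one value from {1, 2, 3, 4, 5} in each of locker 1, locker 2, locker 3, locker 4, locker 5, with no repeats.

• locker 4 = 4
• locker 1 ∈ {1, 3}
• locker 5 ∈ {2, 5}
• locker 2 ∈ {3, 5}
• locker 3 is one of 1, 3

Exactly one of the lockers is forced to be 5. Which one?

locker 2

locker 4's domain is down to {4}, so locker 4 = 4.
Among the 4 still-open variables, 2 fits only locker 5 (and all 4 values in {1, 2, 3, 5} must be used), so locker 5 = 2.
Among the 3 still-open variables, 5 fits only locker 2 (and all 3 values in {1, 3, 5} must be used), so locker 2 = 5.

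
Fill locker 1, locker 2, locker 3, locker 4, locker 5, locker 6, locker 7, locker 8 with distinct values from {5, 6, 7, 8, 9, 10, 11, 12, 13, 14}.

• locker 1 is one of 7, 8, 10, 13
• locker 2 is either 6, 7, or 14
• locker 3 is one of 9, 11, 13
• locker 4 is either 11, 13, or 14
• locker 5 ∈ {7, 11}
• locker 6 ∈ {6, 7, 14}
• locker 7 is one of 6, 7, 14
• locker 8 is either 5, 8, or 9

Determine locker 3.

The 3 variables locker 2, locker 6, locker 7 are confined to {6, 7, 14}, which locks those values in; drop them from locker 1, locker 4, locker 5.
That leaves locker 5 = 11. Eliminate 11 elsewhere: locker 3, locker 4.
locker 4's domain is down to {13}, so locker 4 = 13. Strike 13 from locker 1, locker 3.
So locker 3 = 9.

9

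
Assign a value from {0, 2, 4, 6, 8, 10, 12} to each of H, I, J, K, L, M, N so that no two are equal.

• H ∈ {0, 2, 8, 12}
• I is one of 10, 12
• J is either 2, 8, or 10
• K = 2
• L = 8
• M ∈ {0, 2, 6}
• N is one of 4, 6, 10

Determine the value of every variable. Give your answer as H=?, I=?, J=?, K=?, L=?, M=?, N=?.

K must be 2 (only option left). So H, J, M can't be 2.
L must be 8 (only option left). Remove 8 from H, J.
J's domain is down to {10}, so J = 10. So I, N can't be 10.
I has just one choice, so I = 12. Strike 12 from H.
That leaves H = 0. Strike 0 from M.
M has just one choice, so M = 6. Strike 6 from N.
N must be 4 (only option left).

H=0, I=12, J=10, K=2, L=8, M=6, N=4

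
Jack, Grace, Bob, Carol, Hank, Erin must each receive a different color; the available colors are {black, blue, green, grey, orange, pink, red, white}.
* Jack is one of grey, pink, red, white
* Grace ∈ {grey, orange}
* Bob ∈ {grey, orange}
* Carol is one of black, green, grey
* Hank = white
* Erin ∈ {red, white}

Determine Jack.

pink

Hank must be white (only option left). Remove white from Jack, Erin.
Erin must be red (only option left). Eliminate red elsewhere: Jack.
Grace and Bob share exactly the 2 values {grey, orange}; by pigeonhole those values go to them, so strike grey, orange from Jack, Carol.
So Jack = pink.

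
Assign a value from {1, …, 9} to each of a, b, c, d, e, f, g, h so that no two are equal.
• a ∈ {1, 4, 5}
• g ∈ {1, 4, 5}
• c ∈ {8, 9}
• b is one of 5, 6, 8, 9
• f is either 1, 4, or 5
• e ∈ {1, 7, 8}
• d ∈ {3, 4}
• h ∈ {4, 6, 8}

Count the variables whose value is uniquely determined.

The 8 variables together cover exactly {1, 3, 4, 5, 6, 7, 8, 9} — 8 values for 8 variables — and 3 appears only in d's list, so d = 3.
The 7 still-open variables together cover exactly {1, 4, 5, 6, 7, 8, 9} — 7 values for 7 variables — and 7 appears only in e's list, so e = 7.
The 3 variables a, f, g are confined to {1, 4, 5}, which locks those values in; drop them from b, h.
Determined: d=3, e=7. The other variables each still have more than one consistent value. That makes 2.

2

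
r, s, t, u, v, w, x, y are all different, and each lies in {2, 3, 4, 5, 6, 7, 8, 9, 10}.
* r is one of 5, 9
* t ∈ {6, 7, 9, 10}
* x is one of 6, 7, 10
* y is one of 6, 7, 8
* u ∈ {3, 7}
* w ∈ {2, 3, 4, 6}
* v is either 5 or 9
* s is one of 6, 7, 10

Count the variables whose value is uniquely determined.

2

r and v between them cover only {5, 9} — a naked pair. Remove those values from t.
s, t, x between them cover only {6, 7, 10} — a naked triple. Remove those values from u, w, y.
That leaves u = 3. Strike 3 from w.
That leaves y = 8.
Determined: u=3, y=8. The other variables each still have more than one consistent value. That makes 2.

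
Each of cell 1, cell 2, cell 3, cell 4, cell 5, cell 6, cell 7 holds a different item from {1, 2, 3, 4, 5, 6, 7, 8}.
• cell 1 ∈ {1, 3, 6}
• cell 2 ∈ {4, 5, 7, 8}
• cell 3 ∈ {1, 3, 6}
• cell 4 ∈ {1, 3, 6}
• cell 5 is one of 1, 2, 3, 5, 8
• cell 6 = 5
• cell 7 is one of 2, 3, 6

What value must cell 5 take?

8

cell 6's domain is down to {5}, so cell 6 = 5. So cell 2, cell 5 can't be 5.
The 3 variables cell 1, cell 3, cell 4 are confined to {1, 3, 6}, which locks those values in; drop them from cell 5, cell 7.
cell 7's domain is down to {2}, so cell 7 = 2. So cell 5 can't be 2.
So cell 5 = 8.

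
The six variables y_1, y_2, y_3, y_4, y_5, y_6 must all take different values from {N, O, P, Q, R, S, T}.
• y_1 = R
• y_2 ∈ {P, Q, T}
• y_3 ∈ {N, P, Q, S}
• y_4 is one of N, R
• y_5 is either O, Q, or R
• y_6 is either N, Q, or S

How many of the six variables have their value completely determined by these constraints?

2

y_1's domain is down to {R}, so y_1 = R. Remove R from y_4, y_5.
y_4 must be N (only option left). Eliminate N elsewhere: y_3, y_6.
Determined: y_1=R, y_4=N. The other variables each still have more than one consistent value. That makes 2.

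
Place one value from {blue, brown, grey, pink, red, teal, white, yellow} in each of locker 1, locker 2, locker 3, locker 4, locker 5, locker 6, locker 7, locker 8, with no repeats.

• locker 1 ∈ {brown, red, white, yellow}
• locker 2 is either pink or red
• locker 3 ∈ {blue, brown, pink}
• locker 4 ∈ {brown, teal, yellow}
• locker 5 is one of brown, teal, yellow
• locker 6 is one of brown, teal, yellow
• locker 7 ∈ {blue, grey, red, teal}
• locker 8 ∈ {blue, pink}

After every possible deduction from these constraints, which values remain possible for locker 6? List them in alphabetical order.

brown, teal, yellow

The 8 variables together cover exactly {blue, brown, grey, pink, red, teal, white, yellow} — 8 values for 8 variables — and grey appears only in locker 7's list, so locker 7 = grey.
Among the 7 still-open variables, white fits only locker 1 (and all 7 values in {blue, brown, pink, red, teal, white, yellow} must be used), so locker 1 = white.
The 6 still-open variables draw from only 6 values {blue, brown, pink, red, teal, yellow}, so each is used; only locker 2 can be red, hence locker 2 = red.
locker 4, locker 5, locker 6 share exactly the 3 values {brown, teal, yellow}; by pigeonhole those values go to them, so strike brown, teal, yellow from locker 3.
No further eliminations apply; locker 6 can still be any of brown, teal, yellow.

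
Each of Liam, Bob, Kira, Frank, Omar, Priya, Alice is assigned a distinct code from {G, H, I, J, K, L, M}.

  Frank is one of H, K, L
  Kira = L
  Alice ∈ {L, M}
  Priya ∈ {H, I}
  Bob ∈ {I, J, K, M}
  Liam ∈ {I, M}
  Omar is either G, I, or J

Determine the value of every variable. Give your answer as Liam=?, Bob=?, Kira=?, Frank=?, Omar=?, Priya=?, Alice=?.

Liam=I, Bob=J, Kira=L, Frank=K, Omar=G, Priya=H, Alice=M

Kira has just one choice, so Kira = L. So Frank, Alice can't be L.
Alice's domain is down to {M}, so Alice = M. So Liam, Bob can't be M.
Liam must be I (only option left). So Bob, Omar, Priya can't be I.
Priya must be H (only option left). Strike H from Frank.
Frank must be K (only option left). Eliminate K elsewhere: Bob.
That leaves Bob = J. Strike J from Omar.
Omar's domain is down to {G}, so Omar = G.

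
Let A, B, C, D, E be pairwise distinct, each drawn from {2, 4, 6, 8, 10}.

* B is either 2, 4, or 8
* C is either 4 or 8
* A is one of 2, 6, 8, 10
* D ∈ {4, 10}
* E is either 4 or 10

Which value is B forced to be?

2

The 5 variables together cover exactly {2, 4, 6, 8, 10} — 5 values for 5 variables — and 6 appears only in A's list, so A = 6.
Among the 4 still-open variables, 2 fits only B (and all 4 values in {2, 4, 8, 10} must be used), so B = 2.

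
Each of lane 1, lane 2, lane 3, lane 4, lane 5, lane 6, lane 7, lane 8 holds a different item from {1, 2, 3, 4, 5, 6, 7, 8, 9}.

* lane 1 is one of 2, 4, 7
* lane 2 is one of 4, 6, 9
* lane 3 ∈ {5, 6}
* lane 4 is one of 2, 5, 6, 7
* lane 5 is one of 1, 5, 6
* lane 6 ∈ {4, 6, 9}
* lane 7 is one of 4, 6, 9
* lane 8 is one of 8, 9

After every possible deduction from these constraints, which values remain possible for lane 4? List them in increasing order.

2, 7

Among the 8 variables, 1 fits only lane 5 (and all 8 values in {1, 2, 4, 5, 6, 7, 8, 9} must be used), so lane 5 = 1.
The 7 still-open variables draw from only 7 values {2, 4, 5, 6, 7, 8, 9}, so each is used; only lane 8 can be 8, hence lane 8 = 8.
lane 2, lane 6, lane 7 between them cover only {4, 6, 9} — a naked triple. Remove those values from lane 1, lane 3, lane 4.
lane 3 has just one choice, so lane 3 = 5. Remove 5 from lane 4.
No further eliminations apply; lane 4 can still be any of 2, 7.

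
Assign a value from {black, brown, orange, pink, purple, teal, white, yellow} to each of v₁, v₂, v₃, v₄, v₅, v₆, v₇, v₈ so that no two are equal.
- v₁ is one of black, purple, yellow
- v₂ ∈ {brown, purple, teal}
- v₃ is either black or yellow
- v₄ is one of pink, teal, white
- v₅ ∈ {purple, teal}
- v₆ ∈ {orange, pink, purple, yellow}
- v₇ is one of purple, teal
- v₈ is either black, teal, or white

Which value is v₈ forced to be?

white

The 8 variables together cover exactly {black, brown, orange, pink, purple, teal, white, yellow} — 8 values for 8 variables — and brown appears only in v₂'s list, so v₂ = brown.
The 7 still-open variables together cover exactly {black, orange, pink, purple, teal, white, yellow} — 7 values for 7 variables — and orange appears only in v₆'s list, so v₆ = orange.
The 6 still-open variables together cover exactly {black, pink, purple, teal, white, yellow} — 6 values for 6 variables — and pink appears only in v₄'s list, so v₄ = pink.
Among the 5 still-open variables, white fits only v₈ (and all 5 values in {black, purple, teal, white, yellow} must be used), so v₈ = white.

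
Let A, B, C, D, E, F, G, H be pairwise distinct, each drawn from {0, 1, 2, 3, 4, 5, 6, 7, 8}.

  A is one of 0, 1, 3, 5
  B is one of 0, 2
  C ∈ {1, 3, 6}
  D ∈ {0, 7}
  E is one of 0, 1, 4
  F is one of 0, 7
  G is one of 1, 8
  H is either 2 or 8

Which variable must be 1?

G

The 2 variables D and F are confined to {0, 7}, which locks those values in; drop them from A, B, E.
B has just one choice, so B = 2. So H can't be 2.
H's domain is down to {8}, so H = 8. Eliminate 8 elsewhere: G.
So 1 goes to G.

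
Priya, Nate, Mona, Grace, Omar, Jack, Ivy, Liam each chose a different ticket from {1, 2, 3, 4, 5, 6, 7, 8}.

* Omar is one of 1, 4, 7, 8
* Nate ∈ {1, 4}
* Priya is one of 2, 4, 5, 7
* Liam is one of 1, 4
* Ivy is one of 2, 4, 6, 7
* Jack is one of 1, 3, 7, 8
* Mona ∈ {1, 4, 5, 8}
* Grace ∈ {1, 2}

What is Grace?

Among the 8 variables, 3 fits only Jack (and all 8 values in {1, 2, 3, 4, 5, 6, 7, 8} must be used), so Jack = 3.
Among the 7 still-open variables, 6 fits only Ivy (and all 7 values in {1, 2, 4, 5, 6, 7, 8} must be used), so Ivy = 6.
Nate and Liam share exactly the 2 values {1, 4}; by pigeonhole those values go to them, so strike 1, 4 from Priya, Mona, Grace, Omar.
So Grace = 2.

2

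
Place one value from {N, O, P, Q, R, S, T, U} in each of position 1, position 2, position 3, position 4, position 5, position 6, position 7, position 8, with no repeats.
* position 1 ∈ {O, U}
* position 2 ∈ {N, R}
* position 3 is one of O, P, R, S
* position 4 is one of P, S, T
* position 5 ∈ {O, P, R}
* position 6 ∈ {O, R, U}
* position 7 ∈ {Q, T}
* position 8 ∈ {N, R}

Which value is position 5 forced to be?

Among the 8 variables, Q fits only position 7 (and all 8 values in {N, O, P, Q, R, S, T, U} must be used), so position 7 = Q.
The 7 still-open variables draw from only 7 values {N, O, P, R, S, T, U}, so each is used; only position 4 can be T, hence position 4 = T.
The 6 still-open variables together cover exactly {N, O, P, R, S, U} — 6 values for 6 variables — and S appears only in position 3's list, so position 3 = S.
The 5 still-open variables together cover exactly {N, O, P, R, U} — 5 values for 5 variables — and P appears only in position 5's list, so position 5 = P.

P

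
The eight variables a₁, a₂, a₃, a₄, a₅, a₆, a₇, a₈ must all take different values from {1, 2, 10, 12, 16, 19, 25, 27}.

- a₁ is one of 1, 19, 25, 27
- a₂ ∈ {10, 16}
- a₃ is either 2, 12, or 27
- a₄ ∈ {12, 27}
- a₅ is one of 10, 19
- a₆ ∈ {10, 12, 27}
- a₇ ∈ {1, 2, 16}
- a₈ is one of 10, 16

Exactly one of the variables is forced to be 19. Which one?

Among the 8 variables, 25 fits only a₁ (and all 8 values in {1, 2, 10, 12, 16, 19, 25, 27} must be used), so a₁ = 25.
The 7 still-open variables draw from only 7 values {1, 2, 10, 12, 16, 19, 27}, so each is used; only a₇ can be 1, hence a₇ = 1.
The 6 still-open variables draw from only 6 values {2, 10, 12, 16, 19, 27}, so each is used; only a₃ can be 2, hence a₃ = 2.
The 5 still-open variables together cover exactly {10, 12, 16, 19, 27} — 5 values for 5 variables — and 19 appears only in a₅'s list, so a₅ = 19.

a₅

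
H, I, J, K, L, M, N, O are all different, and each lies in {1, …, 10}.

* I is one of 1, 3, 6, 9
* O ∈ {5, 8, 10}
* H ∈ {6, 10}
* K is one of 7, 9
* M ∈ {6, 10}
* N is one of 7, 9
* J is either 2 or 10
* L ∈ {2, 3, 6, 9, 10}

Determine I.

1

H and M share exactly the 2 values {6, 10}; by pigeonhole those values go to them, so strike 6, 10 from I, J, L, O.
That leaves J = 2. Eliminate 2 elsewhere: L.
The 2 variables K and N are confined to {7, 9}, which locks those values in; drop them from I, L.
L's domain is down to {3}, so L = 3. Eliminate 3 elsewhere: I.
So I = 1.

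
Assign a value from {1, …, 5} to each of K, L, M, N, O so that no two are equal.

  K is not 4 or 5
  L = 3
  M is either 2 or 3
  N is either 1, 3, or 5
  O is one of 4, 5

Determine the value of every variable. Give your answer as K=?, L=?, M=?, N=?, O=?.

K=1, L=3, M=2, N=5, O=4

L's domain is down to {3}, so L = 3. Eliminate 3 elsewhere: K, M, N.
M's domain is down to {2}, so M = 2. Eliminate 2 elsewhere: K.
That leaves K = 1. So N can't be 1.
That leaves N = 5. Remove 5 from O.
O must be 4 (only option left).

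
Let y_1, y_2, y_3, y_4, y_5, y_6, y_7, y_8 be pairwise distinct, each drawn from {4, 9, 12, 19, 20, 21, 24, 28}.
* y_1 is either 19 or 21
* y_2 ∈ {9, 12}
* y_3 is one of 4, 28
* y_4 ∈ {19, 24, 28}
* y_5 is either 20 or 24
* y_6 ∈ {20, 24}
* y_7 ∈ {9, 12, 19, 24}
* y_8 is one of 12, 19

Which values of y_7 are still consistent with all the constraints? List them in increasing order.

9, 12, 19

The 8 variables draw from only 8 values {4, 9, 12, 19, 20, 21, 24, 28}, so each is used; only y_3 can be 4, hence y_3 = 4.
The 7 still-open variables together cover exactly {9, 12, 19, 20, 21, 24, 28} — 7 values for 7 variables — and 21 appears only in y_1's list, so y_1 = 21.
The 6 still-open variables draw from only 6 values {9, 12, 19, 20, 24, 28}, so each is used; only y_4 can be 28, hence y_4 = 28.
y_5 and y_6 share exactly the 2 values {20, 24}; by pigeonhole those values go to them, so strike 20, 24 from y_7.
No further eliminations apply; y_7 can still be any of 9, 12, 19.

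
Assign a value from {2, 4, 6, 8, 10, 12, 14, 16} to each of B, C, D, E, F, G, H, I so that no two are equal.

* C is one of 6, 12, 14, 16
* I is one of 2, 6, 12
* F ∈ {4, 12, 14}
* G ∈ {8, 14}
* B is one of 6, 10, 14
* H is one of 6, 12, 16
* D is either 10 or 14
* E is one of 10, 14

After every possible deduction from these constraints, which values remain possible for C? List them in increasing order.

The 8 variables draw from only 8 values {2, 4, 6, 8, 10, 12, 14, 16}, so each is used; only I can be 2, hence I = 2.
The 7 still-open variables together cover exactly {4, 6, 8, 10, 12, 14, 16} — 7 values for 7 variables — and 4 appears only in F's list, so F = 4.
The 6 still-open variables together cover exactly {6, 8, 10, 12, 14, 16} — 6 values for 6 variables — and 8 appears only in G's list, so G = 8.
D and E share exactly the 2 values {10, 14}; by pigeonhole those values go to them, so strike 10, 14 from B, C.
B must be 6 (only option left). So C, H can't be 6.
No further eliminations apply; C can still be any of 12, 16.

12, 16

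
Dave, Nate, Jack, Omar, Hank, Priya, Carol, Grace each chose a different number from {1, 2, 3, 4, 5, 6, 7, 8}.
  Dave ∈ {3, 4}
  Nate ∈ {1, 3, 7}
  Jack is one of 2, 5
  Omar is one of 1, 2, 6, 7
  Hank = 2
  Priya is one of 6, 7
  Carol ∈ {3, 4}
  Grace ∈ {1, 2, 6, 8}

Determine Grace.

Hank must be 2 (only option left). Remove 2 from Jack, Omar, Grace.
Jack's domain is down to {5}, so Jack = 5.
The 6 still-open variables draw from only 6 values {1, 3, 4, 6, 7, 8}, so each is used; only Grace can be 8, hence Grace = 8.

8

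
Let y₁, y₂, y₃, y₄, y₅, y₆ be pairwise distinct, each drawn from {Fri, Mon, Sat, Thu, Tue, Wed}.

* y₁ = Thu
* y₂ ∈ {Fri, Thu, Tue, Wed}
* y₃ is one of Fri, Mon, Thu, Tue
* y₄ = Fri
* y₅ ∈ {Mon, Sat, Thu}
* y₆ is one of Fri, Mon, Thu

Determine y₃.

Tue

y₁ must be Thu (only option left). Eliminate Thu elsewhere: y₂, y₃, y₅, y₆.
y₄ has just one choice, so y₄ = Fri. Strike Fri from y₂, y₃, y₆.
That leaves y₆ = Mon. Remove Mon from y₃, y₅.
So y₃ = Tue.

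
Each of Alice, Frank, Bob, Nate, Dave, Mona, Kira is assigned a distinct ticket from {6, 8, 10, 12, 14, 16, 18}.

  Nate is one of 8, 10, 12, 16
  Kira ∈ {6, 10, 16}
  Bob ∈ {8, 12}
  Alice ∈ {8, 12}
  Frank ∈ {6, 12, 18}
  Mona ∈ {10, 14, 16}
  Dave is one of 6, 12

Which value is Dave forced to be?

The 7 variables together cover exactly {6, 8, 10, 12, 14, 16, 18} — 7 values for 7 variables — and 14 appears only in Mona's list, so Mona = 14.
The 6 still-open variables together cover exactly {6, 8, 10, 12, 16, 18} — 6 values for 6 variables — and 18 appears only in Frank's list, so Frank = 18.
The 2 variables Alice and Bob are confined to {8, 12}, which locks those values in; drop them from Nate, Dave.
So Dave = 6.

6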